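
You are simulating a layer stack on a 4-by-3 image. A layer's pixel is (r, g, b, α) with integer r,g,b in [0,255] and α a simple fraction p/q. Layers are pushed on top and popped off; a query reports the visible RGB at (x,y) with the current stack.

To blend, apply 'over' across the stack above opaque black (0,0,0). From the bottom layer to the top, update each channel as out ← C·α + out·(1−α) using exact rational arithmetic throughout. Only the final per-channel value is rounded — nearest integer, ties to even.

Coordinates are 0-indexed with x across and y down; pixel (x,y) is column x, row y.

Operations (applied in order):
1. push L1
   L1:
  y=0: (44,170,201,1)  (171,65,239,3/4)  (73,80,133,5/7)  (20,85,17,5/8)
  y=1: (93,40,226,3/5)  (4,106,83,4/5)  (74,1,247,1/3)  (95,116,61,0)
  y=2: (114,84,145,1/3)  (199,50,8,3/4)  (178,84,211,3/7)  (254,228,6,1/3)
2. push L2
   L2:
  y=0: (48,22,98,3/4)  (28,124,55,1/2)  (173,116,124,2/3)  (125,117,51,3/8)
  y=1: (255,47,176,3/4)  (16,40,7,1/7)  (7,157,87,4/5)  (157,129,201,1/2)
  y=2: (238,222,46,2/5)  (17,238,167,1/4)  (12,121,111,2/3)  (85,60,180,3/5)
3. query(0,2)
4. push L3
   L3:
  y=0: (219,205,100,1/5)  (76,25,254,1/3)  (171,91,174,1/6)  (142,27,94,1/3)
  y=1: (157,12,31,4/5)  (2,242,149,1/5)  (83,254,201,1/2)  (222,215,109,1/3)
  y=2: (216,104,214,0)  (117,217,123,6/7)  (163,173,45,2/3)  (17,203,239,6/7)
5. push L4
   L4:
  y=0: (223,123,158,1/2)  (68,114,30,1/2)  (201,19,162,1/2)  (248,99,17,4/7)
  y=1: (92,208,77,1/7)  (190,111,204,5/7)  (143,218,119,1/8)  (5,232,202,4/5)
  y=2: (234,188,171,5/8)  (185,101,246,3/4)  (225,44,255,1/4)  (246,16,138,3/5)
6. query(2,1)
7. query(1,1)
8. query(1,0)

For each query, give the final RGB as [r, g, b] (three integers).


at x=0,y=2 over L1,L2:
after L1 α=1/3: [38, 28, 145/3]
after L2 α=2/5: [118, 528/5, 237/5]
= [118, 106, 47]

query (2,1) [L1,L2,L3,L4] — begin 0,0,0
after L1 α=1/3: [74/3, 1/3, 247/3]
after L2 α=4/5: [158/15, 377/3, 1291/15]
after L3 α=1/2: [1403/30, 1139/6, 2153/15]
after L4 α=1/8: [14111/240, 9281/48, 2107/15]
rounded: [59, 193, 140]

at x=1,y=1 over L1,L2,L3,L4:
after L1 α=4/5: [16/5, 424/5, 332/5]
after L2 α=1/7: [176/35, 392/5, 2027/35]
after L3 α=1/5: [774/175, 2778/25, 13323/175]
after L4 α=5/7: [167798/1225, 19431/175, 205146/1225]
rounded: [137, 111, 167]

at x=1,y=0 over L1,L2,L3,L4:
L1 α=3/4: [513/4, 195/4, 717/4]
L2 α=1/2: [625/8, 691/8, 937/8]
L3 α=1/3: [929/12, 791/12, 651/4]
L4 α=1/2: [1745/24, 2159/24, 771/8]
rounded: [73, 90, 96]


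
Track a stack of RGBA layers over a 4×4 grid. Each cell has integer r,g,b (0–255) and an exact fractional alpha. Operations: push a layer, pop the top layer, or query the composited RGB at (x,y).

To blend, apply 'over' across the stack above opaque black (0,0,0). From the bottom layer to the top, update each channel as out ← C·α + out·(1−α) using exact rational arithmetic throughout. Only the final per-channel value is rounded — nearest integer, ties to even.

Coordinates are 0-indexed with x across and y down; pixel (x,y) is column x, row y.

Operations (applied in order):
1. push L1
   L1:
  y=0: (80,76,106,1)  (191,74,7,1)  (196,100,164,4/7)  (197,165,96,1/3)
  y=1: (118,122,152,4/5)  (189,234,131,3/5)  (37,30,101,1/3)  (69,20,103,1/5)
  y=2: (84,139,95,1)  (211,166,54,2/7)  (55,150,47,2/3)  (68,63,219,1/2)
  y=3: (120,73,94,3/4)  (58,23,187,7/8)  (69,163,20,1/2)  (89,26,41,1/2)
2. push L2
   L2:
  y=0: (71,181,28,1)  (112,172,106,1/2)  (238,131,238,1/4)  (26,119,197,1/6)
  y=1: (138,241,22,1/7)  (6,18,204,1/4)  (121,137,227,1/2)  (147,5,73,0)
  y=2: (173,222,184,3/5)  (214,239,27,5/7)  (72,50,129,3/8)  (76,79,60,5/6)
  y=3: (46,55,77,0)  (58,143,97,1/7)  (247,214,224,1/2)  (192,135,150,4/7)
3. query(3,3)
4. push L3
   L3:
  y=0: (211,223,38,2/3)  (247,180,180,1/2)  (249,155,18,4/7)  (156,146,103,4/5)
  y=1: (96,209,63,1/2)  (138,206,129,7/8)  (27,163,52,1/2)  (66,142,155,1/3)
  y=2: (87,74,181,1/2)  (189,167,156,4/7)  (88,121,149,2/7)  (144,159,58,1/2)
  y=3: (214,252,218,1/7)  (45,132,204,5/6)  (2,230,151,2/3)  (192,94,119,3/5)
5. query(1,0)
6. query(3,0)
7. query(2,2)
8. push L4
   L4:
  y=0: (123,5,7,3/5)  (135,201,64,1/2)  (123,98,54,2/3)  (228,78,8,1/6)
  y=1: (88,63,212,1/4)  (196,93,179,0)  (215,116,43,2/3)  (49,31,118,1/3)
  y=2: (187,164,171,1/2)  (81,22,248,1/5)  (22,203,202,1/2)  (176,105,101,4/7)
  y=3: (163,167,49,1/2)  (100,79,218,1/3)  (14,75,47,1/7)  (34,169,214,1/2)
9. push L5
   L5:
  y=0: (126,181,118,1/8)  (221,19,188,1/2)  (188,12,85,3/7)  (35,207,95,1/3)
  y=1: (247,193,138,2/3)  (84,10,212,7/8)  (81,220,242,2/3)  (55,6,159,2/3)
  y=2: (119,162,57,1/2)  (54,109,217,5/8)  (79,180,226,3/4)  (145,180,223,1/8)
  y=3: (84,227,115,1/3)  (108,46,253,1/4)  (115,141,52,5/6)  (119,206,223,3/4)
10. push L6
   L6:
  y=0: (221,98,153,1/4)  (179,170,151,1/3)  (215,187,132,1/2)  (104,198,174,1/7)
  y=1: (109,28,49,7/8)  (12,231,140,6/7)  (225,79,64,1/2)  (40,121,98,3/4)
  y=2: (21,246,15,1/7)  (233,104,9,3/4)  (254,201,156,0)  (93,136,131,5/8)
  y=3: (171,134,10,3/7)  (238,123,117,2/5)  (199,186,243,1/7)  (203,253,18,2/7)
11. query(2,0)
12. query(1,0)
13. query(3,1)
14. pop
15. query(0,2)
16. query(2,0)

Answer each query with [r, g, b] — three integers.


(3,3) stack=L1,L2; from [0,0,0]:
L1 α=1/2: [89/2, 13, 41/2]
L2 α=4/7: [1803/14, 579/7, 189/2]
= [129, 83, 94]

(1,0) stack=L1,L2,L3; from [0,0,0]:
L1 α=1: [191, 74, 7]
L2 α=1/2: [303/2, 123, 113/2]
L3 α=1/2: [797/4, 303/2, 473/4]
= [199, 152, 118]

query (3,0) [L1,L2,L3] — begin 0,0,0
+L1 (α=1/3) → [197/3, 55, 32]
+L2 (α=1/6) → [1063/18, 197/3, 119/2]
+L3 (α=4/5) → [2459/18, 1949/15, 943/10]
→ [137, 130, 94]

at x=2,y=2 over L1,L2,L3:
after L1 α=2/3: [110/3, 100, 94/3]
after L2 α=3/8: [599/12, 325/4, 1631/24]
after L3 α=2/7: [5107/84, 2593/28, 15307/168]
= [61, 93, 91]

query (2,0) [L1,L2,L3,L4,L5,L6] — begin 0,0,0
after L1 α=4/7: [112, 400/7, 656/7]
after L2 α=1/4: [287/2, 2117/28, 1817/14]
after L3 α=4/7: [2853/14, 23711/196, 6459/98]
after L4 α=2/3: [2099/14, 20709/196, 5681/98]
after L5 α=3/7: [8146/49, 22473/343, 23857/343]
after L6 α=1/2: [18681/98, 43307/343, 69133/686]
rounded: [191, 126, 101]

(1,0) stack=L1,L2,L3,L4,L5,L6; from [0,0,0]:
L1 α=1: [191, 74, 7]
L2 α=1/2: [303/2, 123, 113/2]
L3 α=1/2: [797/4, 303/2, 473/4]
L4 α=1/2: [1337/8, 705/4, 729/8]
L5 α=1/2: [3105/16, 781/8, 2233/16]
L6 α=1/3: [4537/24, 487/4, 1147/8]
→ [189, 122, 143]

query (3,1) [L1,L2,L3,L4,L5,L6] — begin 0,0,0
after L1 α=1/5: [69/5, 4, 103/5]
after L2 α=0: [69/5, 4, 103/5]
after L3 α=1/3: [156/5, 50, 327/5]
after L4 α=1/3: [557/15, 131/3, 1244/15]
after L5 α=2/3: [2207/45, 167/9, 6014/45]
after L6 α=3/4: [7607/180, 1717/18, 4811/45]
→ [42, 95, 107]

query (0,2) [L1,L2,L3,L4,L5] — begin 0,0,0
after L1 α=1: [84, 139, 95]
after L2 α=3/5: [687/5, 944/5, 742/5]
after L3 α=1/2: [561/5, 657/5, 1647/10]
after L4 α=1/2: [748/5, 1477/10, 3357/20]
after L5 α=1/2: [1343/10, 3097/20, 4497/40]
rounded: [134, 155, 112]

(2,0) stack=L1,L2,L3,L4,L5; from [0,0,0]:
L1 α=4/7: [112, 400/7, 656/7]
L2 α=1/4: [287/2, 2117/28, 1817/14]
L3 α=4/7: [2853/14, 23711/196, 6459/98]
L4 α=2/3: [2099/14, 20709/196, 5681/98]
L5 α=3/7: [8146/49, 22473/343, 23857/343]
rounded: [166, 66, 70]


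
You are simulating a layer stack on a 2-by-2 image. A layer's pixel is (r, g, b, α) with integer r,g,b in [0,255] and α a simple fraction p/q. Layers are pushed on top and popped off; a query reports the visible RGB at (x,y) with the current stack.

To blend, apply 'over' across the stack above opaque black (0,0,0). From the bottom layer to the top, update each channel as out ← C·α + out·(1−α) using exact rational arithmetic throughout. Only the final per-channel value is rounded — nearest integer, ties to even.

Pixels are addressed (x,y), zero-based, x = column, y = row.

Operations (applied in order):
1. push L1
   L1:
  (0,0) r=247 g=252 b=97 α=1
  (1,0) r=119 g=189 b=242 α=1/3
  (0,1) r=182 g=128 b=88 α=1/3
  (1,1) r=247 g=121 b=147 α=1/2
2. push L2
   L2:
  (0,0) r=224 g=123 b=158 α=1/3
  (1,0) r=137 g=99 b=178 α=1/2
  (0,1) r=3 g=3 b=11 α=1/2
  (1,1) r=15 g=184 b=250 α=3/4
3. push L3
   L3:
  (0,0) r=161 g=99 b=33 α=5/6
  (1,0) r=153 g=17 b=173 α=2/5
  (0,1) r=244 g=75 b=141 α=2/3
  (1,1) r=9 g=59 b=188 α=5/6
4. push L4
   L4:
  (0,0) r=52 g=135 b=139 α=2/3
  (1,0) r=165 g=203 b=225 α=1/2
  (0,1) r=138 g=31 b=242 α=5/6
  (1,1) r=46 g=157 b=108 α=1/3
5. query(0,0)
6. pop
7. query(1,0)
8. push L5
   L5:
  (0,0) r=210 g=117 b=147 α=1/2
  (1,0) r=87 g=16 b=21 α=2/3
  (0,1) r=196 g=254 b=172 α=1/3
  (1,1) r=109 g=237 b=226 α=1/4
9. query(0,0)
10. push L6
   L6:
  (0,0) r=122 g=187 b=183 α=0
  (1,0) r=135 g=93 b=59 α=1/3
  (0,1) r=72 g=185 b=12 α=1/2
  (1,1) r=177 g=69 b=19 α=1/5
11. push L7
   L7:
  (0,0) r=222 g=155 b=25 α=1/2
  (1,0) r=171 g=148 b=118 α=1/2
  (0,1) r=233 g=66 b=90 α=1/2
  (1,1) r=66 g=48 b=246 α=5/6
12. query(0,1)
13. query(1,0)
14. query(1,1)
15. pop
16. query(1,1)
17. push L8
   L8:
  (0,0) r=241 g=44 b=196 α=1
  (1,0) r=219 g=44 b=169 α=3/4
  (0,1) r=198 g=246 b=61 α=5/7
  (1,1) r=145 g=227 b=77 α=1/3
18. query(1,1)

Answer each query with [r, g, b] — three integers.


at x=0,y=0 over L1,L2,L3,L4:
L1 α=1: [247, 252, 97]
L2 α=1/3: [718/3, 209, 352/3]
L3 α=5/6: [3133/18, 352/3, 847/18]
L4 α=2/3: [5005/54, 1162/9, 5851/54]
= [93, 129, 108]

at x=1,y=0 over L1,L2,L3:
+L1 (α=1/3) → [119/3, 63, 242/3]
+L2 (α=1/2) → [265/3, 81, 388/3]
+L3 (α=2/5) → [571/5, 277/5, 734/5]
= [114, 55, 147]

at x=0,y=0 over L1,L2,L3,L5:
L1 α=1: [247, 252, 97]
L2 α=1/3: [718/3, 209, 352/3]
L3 α=5/6: [3133/18, 352/3, 847/18]
L5 α=1/2: [6913/36, 703/6, 3493/36]
= [192, 117, 97]

(0,1) stack=L1,L2,L3,L5,L6,L7; from [0,0,0]:
+L1 (α=1/3) → [182/3, 128/3, 88/3]
+L2 (α=1/2) → [191/6, 137/6, 121/6]
+L3 (α=2/3) → [3119/18, 1037/18, 1813/18]
+L5 (α=1/3) → [4883/27, 3323/27, 3361/27]
+L6 (α=1/2) → [6827/54, 4159/27, 3685/54]
+L7 (α=1/2) → [19409/108, 5941/54, 8545/108]
→ [180, 110, 79]

(1,0) stack=L1,L2,L3,L5,L6,L7; from [0,0,0]:
L1 α=1/3: [119/3, 63, 242/3]
L2 α=1/2: [265/3, 81, 388/3]
L3 α=2/5: [571/5, 277/5, 734/5]
L5 α=2/3: [1441/15, 437/15, 944/15]
L6 α=1/3: [4907/45, 2269/45, 2773/45]
L7 α=1/2: [6301/45, 8929/90, 8083/90]
rounded: [140, 99, 90]

(1,1) stack=L1,L2,L3,L5,L6,L7; from [0,0,0]:
L1 α=1/2: [247/2, 121/2, 147/2]
L2 α=3/4: [337/8, 1225/8, 1647/8]
L3 α=5/6: [697/48, 1195/16, 9167/48]
L5 α=1/4: [2441/64, 7377/64, 12783/64]
L6 α=1/5: [5273/80, 8481/80, 13087/80]
L7 α=5/6: [31673/480, 9227/160, 111487/480]
→ [66, 58, 232]

at x=1,y=1 over L1,L2,L3,L5,L6:
L1 α=1/2: [247/2, 121/2, 147/2]
L2 α=3/4: [337/8, 1225/8, 1647/8]
L3 α=5/6: [697/48, 1195/16, 9167/48]
L5 α=1/4: [2441/64, 7377/64, 12783/64]
L6 α=1/5: [5273/80, 8481/80, 13087/80]
rounded: [66, 106, 164]

(1,1) stack=L1,L2,L3,L5,L6,L8; from [0,0,0]:
L1 α=1/2: [247/2, 121/2, 147/2]
L2 α=3/4: [337/8, 1225/8, 1647/8]
L3 α=5/6: [697/48, 1195/16, 9167/48]
L5 α=1/4: [2441/64, 7377/64, 12783/64]
L6 α=1/5: [5273/80, 8481/80, 13087/80]
L8 α=1/3: [3691/40, 17561/120, 5389/40]
= [92, 146, 135]


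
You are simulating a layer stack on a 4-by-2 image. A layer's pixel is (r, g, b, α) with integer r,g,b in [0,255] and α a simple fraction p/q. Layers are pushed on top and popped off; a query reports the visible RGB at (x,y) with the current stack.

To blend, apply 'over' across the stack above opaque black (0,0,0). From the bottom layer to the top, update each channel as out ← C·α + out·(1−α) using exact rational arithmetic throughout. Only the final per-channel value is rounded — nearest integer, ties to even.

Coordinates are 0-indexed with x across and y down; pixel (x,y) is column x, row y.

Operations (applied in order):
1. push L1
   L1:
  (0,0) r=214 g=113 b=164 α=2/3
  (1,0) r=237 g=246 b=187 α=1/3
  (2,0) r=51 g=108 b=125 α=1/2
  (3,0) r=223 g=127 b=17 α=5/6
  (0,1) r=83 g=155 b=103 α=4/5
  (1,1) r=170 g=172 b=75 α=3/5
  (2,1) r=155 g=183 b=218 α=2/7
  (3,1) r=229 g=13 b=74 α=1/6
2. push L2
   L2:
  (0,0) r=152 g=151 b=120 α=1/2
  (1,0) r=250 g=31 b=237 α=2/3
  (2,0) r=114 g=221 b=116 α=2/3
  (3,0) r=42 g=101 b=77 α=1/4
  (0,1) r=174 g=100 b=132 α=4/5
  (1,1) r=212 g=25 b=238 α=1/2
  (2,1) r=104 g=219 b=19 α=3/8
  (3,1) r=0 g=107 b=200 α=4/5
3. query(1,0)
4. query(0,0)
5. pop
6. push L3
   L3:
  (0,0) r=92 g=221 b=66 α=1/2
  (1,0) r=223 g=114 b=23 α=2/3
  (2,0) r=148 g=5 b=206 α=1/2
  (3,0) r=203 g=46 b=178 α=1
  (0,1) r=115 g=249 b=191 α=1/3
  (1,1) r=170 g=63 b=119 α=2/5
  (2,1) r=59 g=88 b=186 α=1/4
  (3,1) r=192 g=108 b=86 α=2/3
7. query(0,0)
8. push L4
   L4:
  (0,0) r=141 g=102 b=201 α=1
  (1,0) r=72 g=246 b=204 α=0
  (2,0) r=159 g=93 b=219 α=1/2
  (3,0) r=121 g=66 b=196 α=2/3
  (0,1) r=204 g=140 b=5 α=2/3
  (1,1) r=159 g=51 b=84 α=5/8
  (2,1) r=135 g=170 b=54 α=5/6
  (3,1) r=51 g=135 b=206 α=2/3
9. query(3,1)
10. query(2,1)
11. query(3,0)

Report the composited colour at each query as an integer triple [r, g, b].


at x=1,y=0 over L1,L2:
+L1 (α=1/3) → [79, 82, 187/3]
+L2 (α=2/3) → [193, 48, 1609/9]
= [193, 48, 179]

(0,0) stack=L1,L2; from [0,0,0]:
+L1 (α=2/3) → [428/3, 226/3, 328/3]
+L2 (α=1/2) → [442/3, 679/6, 344/3]
→ [147, 113, 115]

(0,0) stack=L1,L3; from [0,0,0]:
L1 α=2/3: [428/3, 226/3, 328/3]
L3 α=1/2: [352/3, 889/6, 263/3]
= [117, 148, 88]

at x=3,y=1 over L1,L3,L4:
+L1 (α=1/6) → [229/6, 13/6, 37/3]
+L3 (α=2/3) → [2533/18, 1309/18, 553/9]
+L4 (α=2/3) → [4369/54, 6169/54, 4261/27]
= [81, 114, 158]

at x=2,y=1 over L1,L3,L4:
L1 α=2/7: [310/7, 366/7, 436/7]
L3 α=1/4: [1343/28, 857/14, 1305/14]
L4 α=5/6: [20243/168, 12757/84, 1695/28]
rounded: [120, 152, 61]

(3,0) stack=L1,L3,L4; from [0,0,0]:
after L1 α=5/6: [1115/6, 635/6, 85/6]
after L3 α=1: [203, 46, 178]
after L4 α=2/3: [445/3, 178/3, 190]
rounded: [148, 59, 190]


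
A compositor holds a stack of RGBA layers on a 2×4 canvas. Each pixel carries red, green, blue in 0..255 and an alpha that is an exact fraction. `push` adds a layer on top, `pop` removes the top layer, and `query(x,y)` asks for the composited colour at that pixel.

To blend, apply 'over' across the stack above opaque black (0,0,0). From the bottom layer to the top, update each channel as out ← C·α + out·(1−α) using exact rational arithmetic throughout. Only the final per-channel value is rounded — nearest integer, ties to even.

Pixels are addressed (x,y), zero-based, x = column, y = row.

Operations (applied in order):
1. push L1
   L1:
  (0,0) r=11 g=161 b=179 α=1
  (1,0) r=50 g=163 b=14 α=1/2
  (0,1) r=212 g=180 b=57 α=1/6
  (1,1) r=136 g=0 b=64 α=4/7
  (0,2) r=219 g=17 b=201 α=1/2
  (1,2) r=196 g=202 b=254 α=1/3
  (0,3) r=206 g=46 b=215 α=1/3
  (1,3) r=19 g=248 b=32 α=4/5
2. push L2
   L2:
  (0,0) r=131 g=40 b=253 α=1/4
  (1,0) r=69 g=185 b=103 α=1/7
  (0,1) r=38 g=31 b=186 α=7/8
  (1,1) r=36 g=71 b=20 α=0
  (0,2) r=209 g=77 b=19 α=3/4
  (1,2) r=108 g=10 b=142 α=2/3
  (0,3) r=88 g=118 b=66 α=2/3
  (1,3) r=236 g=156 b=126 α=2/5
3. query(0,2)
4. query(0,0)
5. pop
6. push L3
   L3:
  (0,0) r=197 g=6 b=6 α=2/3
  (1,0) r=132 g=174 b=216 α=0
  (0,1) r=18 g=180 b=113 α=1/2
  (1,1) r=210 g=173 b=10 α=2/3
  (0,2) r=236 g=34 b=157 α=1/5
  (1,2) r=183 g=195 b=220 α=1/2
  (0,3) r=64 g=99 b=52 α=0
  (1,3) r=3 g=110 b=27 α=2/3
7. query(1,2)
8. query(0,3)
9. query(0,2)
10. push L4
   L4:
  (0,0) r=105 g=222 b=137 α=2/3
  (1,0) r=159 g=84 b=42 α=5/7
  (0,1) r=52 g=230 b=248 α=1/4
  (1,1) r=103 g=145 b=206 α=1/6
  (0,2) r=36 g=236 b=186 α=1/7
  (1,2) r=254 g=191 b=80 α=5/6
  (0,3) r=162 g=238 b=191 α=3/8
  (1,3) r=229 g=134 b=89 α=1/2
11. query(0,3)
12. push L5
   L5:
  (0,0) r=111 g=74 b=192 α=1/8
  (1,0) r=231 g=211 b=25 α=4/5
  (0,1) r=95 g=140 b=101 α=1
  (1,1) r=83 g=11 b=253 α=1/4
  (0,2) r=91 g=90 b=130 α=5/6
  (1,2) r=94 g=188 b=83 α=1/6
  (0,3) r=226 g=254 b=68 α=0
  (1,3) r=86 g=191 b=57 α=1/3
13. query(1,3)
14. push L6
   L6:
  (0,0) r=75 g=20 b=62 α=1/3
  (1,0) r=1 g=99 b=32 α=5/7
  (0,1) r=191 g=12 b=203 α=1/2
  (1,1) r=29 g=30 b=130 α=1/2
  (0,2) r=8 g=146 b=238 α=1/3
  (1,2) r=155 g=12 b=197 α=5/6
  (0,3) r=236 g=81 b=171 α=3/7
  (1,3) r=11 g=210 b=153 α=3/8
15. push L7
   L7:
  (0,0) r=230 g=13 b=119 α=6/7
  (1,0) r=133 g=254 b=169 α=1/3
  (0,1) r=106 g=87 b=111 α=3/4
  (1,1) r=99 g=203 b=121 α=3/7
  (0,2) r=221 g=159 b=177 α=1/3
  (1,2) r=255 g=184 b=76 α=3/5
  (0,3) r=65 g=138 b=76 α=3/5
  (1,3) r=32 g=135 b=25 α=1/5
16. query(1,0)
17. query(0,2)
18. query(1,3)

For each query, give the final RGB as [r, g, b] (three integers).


query (0,2) [L1,L2] — begin 0,0,0
after L1 α=1/2: [219/2, 17/2, 201/2]
after L2 α=3/4: [1473/8, 479/8, 315/8]
rounded: [184, 60, 39]

query (0,0) [L1,L2] — begin 0,0,0
L1 α=1: [11, 161, 179]
L2 α=1/4: [41, 523/4, 395/2]
→ [41, 131, 198]

query (1,2) [L1,L3] — begin 0,0,0
+L1 (α=1/3) → [196/3, 202/3, 254/3]
+L3 (α=1/2) → [745/6, 787/6, 457/3]
= [124, 131, 152]

query (0,3) [L1,L3] — begin 0,0,0
L1 α=1/3: [206/3, 46/3, 215/3]
L3 α=0: [206/3, 46/3, 215/3]
= [69, 15, 72]

(0,2) stack=L1,L3; from [0,0,0]:
L1 α=1/2: [219/2, 17/2, 201/2]
L3 α=1/5: [674/5, 68/5, 559/5]
= [135, 14, 112]

at x=0,y=3 over L1,L3,L4:
L1 α=1/3: [206/3, 46/3, 215/3]
L3 α=0: [206/3, 46/3, 215/3]
L4 α=3/8: [311/3, 593/6, 1397/12]
→ [104, 99, 116]

at x=1,y=3 over L1,L3,L4,L5:
after L1 α=4/5: [76/5, 992/5, 128/5]
after L3 α=2/3: [106/15, 2092/15, 398/15]
after L4 α=1/2: [3541/30, 2051/15, 1733/30]
after L5 α=1/3: [4831/45, 6967/45, 2588/45]
rounded: [107, 155, 58]

(1,0) stack=L1,L3,L4,L5,L6,L7; from [0,0,0]:
L1 α=1/2: [25, 163/2, 7]
L3 α=0: [25, 163/2, 7]
L4 α=5/7: [845/7, 583/7, 32]
L5 α=4/5: [7313/35, 6491/35, 132/5]
L6 α=5/7: [14801/245, 30307/245, 152/5]
L7 α=1/3: [20729/245, 40948/245, 383/5]
= [85, 167, 77]

query (0,2) [L1,L3,L4,L5,L6,L7] — begin 0,0,0
after L1 α=1/2: [219/2, 17/2, 201/2]
after L3 α=1/5: [674/5, 68/5, 559/5]
after L4 α=1/7: [4224/35, 1588/35, 612/5]
after L5 α=5/6: [20149/210, 8669/105, 1931/15]
after L6 α=1/3: [20989/315, 32668/315, 7432/45]
after L7 α=1/3: [111593/945, 115421/945, 22829/135]
= [118, 122, 169]

at x=1,y=3 over L1,L3,L4,L5,L6,L7:
L1 α=4/5: [76/5, 992/5, 128/5]
L3 α=2/3: [106/15, 2092/15, 398/15]
L4 α=1/2: [3541/30, 2051/15, 1733/30]
L5 α=1/3: [4831/45, 6967/45, 2588/45]
L6 α=3/8: [641/9, 12637/72, 6719/72]
L7 α=1/5: [2852/45, 15067/90, 7169/90]
= [63, 167, 80]


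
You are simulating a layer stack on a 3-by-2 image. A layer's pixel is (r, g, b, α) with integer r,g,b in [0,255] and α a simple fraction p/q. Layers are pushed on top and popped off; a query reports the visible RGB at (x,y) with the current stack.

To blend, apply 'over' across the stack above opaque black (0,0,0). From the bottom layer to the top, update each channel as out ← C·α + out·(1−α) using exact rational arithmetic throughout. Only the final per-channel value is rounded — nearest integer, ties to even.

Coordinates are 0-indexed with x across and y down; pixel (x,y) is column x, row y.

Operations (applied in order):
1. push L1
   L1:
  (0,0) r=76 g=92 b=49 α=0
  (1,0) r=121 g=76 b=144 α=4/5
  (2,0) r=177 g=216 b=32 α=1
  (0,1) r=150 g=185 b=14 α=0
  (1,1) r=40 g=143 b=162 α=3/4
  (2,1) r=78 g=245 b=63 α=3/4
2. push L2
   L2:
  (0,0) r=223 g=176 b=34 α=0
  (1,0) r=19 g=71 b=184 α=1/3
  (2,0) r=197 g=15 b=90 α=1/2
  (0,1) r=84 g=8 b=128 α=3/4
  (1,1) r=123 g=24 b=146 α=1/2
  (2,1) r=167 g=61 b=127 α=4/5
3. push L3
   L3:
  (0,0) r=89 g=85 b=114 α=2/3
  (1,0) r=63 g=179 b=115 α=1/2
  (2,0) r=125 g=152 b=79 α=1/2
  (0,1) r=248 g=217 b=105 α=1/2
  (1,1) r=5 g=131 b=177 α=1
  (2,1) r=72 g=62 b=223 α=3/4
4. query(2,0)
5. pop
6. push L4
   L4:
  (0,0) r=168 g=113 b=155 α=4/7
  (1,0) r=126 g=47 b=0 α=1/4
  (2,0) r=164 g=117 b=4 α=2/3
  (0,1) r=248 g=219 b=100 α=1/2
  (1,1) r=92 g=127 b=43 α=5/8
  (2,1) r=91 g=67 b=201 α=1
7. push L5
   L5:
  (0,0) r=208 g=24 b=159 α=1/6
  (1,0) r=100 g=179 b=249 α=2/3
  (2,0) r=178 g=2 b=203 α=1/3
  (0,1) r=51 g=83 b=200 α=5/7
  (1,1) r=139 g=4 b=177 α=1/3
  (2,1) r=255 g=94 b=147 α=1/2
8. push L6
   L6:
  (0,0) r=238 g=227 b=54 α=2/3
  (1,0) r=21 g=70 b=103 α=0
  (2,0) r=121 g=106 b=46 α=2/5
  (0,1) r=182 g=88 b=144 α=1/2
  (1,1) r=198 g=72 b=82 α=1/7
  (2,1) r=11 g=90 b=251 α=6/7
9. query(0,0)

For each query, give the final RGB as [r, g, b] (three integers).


at x=2,y=0 over L1,L2,L3:
+L1 (α=1) → [177, 216, 32]
+L2 (α=1/2) → [187, 231/2, 61]
+L3 (α=1/2) → [156, 535/4, 70]
rounded: [156, 134, 70]

(0,0) stack=L1,L2,L4,L5,L6; from [0,0,0]:
L1 α=0: [0, 0, 0]
L2 α=0: [0, 0, 0]
L4 α=4/7: [96, 452/7, 620/7]
L5 α=1/6: [344/3, 1214/21, 4213/42]
L6 α=2/3: [1772/9, 10748/63, 8749/126]
rounded: [197, 171, 69]


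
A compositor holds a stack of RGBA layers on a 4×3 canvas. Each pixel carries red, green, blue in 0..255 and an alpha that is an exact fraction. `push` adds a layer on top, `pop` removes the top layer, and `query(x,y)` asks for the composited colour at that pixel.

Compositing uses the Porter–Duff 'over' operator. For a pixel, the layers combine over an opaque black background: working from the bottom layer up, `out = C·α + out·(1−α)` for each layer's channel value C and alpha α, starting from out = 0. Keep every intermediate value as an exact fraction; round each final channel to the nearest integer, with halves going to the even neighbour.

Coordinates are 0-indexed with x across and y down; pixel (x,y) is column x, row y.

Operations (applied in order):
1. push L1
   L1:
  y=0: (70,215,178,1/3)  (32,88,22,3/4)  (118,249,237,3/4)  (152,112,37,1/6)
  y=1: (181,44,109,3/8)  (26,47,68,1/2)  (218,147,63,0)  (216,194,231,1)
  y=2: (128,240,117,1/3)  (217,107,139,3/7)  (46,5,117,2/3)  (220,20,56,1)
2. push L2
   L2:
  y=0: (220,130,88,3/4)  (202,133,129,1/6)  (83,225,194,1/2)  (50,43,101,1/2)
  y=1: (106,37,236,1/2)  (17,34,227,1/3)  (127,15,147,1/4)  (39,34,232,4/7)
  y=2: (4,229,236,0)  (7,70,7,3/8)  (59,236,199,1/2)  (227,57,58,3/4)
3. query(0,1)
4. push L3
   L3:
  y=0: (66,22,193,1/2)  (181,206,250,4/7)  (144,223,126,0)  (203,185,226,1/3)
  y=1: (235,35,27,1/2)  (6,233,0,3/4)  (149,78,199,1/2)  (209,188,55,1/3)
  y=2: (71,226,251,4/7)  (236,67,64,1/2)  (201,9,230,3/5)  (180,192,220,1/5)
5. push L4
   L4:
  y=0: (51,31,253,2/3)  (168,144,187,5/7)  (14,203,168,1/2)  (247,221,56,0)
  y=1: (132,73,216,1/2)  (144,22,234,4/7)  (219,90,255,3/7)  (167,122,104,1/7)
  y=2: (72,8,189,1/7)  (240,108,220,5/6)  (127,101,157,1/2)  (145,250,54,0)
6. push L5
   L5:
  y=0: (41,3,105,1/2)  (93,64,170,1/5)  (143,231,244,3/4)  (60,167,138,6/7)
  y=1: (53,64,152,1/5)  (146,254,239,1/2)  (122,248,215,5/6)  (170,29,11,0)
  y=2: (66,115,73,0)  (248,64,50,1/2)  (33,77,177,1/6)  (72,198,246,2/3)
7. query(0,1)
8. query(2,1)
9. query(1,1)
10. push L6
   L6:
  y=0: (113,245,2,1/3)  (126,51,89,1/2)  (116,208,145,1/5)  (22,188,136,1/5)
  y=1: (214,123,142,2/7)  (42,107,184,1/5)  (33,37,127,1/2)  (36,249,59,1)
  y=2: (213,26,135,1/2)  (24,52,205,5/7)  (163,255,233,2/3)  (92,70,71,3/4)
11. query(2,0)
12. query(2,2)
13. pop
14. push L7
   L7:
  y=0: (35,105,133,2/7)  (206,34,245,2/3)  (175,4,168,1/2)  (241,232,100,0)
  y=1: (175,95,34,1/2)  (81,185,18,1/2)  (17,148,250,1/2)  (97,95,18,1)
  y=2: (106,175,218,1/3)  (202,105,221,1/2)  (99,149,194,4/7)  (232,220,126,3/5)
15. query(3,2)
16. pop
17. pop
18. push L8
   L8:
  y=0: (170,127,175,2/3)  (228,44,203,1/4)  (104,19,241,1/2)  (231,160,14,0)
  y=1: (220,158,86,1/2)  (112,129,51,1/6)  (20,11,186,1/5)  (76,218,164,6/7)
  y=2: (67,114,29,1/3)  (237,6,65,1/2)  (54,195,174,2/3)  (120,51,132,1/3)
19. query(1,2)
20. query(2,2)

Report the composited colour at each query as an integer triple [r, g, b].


(0,1) stack=L1,L2; from [0,0,0]:
after L1 α=3/8: [543/8, 33/2, 327/8]
after L2 α=1/2: [1391/16, 107/4, 2215/16]
= [87, 27, 138]

query (0,1) [L1,L2,L3,L4,L5] — begin 0,0,0
L1 α=3/8: [543/8, 33/2, 327/8]
L2 α=1/2: [1391/16, 107/4, 2215/16]
L3 α=1/2: [5151/32, 247/8, 2647/32]
L4 α=1/2: [9375/64, 831/16, 9559/64]
L5 α=1/5: [10223/80, 1087/20, 11991/80]
→ [128, 54, 150]

(2,1) stack=L1,L2,L3,L4,L5; from [0,0,0]:
after L1 α=0: [0, 0, 0]
after L2 α=1/4: [127/4, 15/4, 147/4]
after L3 α=1/2: [723/8, 327/8, 943/8]
after L4 α=3/7: [291/2, 867/14, 2473/14]
after L5 α=5/6: [1511/12, 18227/84, 5841/28]
= [126, 217, 209]

(1,1) stack=L1,L2,L3,L4,L5; from [0,0,0]:
L1 α=1/2: [13, 47/2, 34]
L2 α=1/3: [43/3, 27, 295/3]
L3 α=3/4: [97/12, 363/2, 295/12]
L4 α=4/7: [343/4, 1265/14, 577/4]
L5 α=1/2: [927/8, 4821/28, 1533/8]
= [116, 172, 192]

(2,0) stack=L1,L2,L3,L4,L5,L6; from [0,0,0]:
L1 α=3/4: [177/2, 747/4, 711/4]
L2 α=1/2: [343/4, 1647/8, 1487/8]
L3 α=0: [343/4, 1647/8, 1487/8]
L4 α=1/2: [399/8, 3271/16, 2831/16]
L5 α=3/4: [3831/32, 14359/64, 14543/64]
L6 α=1/5: [4759/40, 17687/80, 16863/80]
rounded: [119, 221, 211]

(2,2) stack=L1,L2,L3,L4,L5,L6; from [0,0,0]:
+L1 (α=2/3) → [92/3, 10/3, 78]
+L2 (α=1/2) → [269/6, 359/3, 277/2]
+L3 (α=3/5) → [2078/15, 799/15, 967/5]
+L4 (α=1/2) → [3983/30, 1157/15, 876/5]
+L5 (α=1/6) → [4181/36, 694/9, 351/2]
+L6 (α=2/3) → [15917/108, 5284/27, 1283/6]
rounded: [147, 196, 214]

query (3,2) [L1,L2,L3,L4,L5,L7] — begin 0,0,0
+L1 (α=1) → [220, 20, 56]
+L2 (α=3/4) → [901/4, 191/4, 115/2]
+L3 (α=1/5) → [1081/5, 383/5, 90]
+L4 (α=0) → [1081/5, 383/5, 90]
+L5 (α=2/3) → [1801/15, 2363/15, 194]
+L7 (α=3/5) → [14042/75, 14626/75, 766/5]
→ [187, 195, 153]

(1,2) stack=L1,L2,L3,L4,L8; from [0,0,0]:
L1 α=3/7: [93, 321/7, 417/7]
L2 α=3/8: [243/4, 3075/56, 279/7]
L3 α=1/2: [1187/8, 6827/112, 727/14]
L4 α=5/6: [10787/48, 67307/672, 16127/84]
L8 α=1/2: [22163/96, 71339/1344, 21587/168]
rounded: [231, 53, 128]

at x=2,y=2 over L1,L2,L3,L4,L8:
after L1 α=2/3: [92/3, 10/3, 78]
after L2 α=1/2: [269/6, 359/3, 277/2]
after L3 α=3/5: [2078/15, 799/15, 967/5]
after L4 α=1/2: [3983/30, 1157/15, 876/5]
after L8 α=2/3: [7223/90, 7007/45, 872/5]
rounded: [80, 156, 174]


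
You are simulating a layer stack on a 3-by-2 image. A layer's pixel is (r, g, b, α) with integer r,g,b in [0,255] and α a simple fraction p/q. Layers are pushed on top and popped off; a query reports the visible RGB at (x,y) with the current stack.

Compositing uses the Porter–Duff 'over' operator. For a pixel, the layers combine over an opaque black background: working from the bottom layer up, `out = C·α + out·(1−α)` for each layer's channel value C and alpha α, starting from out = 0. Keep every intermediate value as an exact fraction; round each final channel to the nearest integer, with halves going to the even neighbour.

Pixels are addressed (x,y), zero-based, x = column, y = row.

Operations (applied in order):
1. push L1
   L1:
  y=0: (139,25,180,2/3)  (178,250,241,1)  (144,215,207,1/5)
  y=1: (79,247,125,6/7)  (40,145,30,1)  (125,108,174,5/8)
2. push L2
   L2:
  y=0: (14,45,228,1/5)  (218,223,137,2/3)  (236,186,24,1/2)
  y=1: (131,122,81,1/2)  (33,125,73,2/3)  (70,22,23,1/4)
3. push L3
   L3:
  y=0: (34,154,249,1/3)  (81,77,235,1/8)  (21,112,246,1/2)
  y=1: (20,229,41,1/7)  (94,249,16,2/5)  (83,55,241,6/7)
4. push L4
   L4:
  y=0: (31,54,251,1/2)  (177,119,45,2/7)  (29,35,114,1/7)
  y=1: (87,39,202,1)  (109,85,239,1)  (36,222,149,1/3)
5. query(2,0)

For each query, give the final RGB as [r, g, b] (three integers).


at x=2,y=0 over L1,L2,L3,L4:
after L1 α=1/5: [144/5, 43, 207/5]
after L2 α=1/2: [662/5, 229/2, 327/10]
after L3 α=1/2: [767/10, 453/4, 2787/20]
after L4 α=1/7: [2446/35, 1429/14, 9501/70]
= [70, 102, 136]


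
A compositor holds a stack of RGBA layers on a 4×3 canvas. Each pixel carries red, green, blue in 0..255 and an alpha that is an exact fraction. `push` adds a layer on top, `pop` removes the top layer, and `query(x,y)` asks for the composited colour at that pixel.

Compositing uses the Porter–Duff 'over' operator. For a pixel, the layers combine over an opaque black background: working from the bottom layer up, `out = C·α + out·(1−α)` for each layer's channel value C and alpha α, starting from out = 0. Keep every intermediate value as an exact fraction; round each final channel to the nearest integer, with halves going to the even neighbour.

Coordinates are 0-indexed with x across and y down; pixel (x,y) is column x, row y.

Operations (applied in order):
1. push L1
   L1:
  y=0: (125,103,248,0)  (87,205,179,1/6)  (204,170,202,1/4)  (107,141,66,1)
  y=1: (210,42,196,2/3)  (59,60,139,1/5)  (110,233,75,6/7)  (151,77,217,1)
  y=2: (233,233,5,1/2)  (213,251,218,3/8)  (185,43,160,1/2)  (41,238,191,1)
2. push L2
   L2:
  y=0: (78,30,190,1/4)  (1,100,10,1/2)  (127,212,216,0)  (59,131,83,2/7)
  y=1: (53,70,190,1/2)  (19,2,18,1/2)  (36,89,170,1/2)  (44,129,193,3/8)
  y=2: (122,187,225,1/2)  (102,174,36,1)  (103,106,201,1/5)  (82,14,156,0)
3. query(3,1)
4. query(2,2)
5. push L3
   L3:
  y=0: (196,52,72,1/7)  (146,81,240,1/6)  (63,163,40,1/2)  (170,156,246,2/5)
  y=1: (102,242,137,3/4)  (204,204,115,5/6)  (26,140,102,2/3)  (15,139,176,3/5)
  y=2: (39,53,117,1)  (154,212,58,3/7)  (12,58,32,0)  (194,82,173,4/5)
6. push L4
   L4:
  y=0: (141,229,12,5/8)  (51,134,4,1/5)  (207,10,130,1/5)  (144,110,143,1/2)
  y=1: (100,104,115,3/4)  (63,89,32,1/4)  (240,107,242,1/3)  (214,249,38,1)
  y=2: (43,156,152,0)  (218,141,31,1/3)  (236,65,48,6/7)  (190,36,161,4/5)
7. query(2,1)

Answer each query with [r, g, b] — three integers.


(3,1) stack=L1,L2; from [0,0,0]:
L1 α=1: [151, 77, 217]
L2 α=3/8: [887/8, 193/2, 208]
rounded: [111, 96, 208]

query (2,2) [L1,L2] — begin 0,0,0
+L1 (α=1/2) → [185/2, 43/2, 80]
+L2 (α=1/5) → [473/5, 192/5, 521/5]
→ [95, 38, 104]

(2,1) stack=L1,L2,L3,L4; from [0,0,0]:
after L1 α=6/7: [660/7, 1398/7, 450/7]
after L2 α=1/2: [456/7, 2021/14, 820/7]
after L3 α=2/3: [820/21, 5941/42, 2248/21]
after L4 α=1/3: [6680/63, 8188/63, 9578/63]
rounded: [106, 130, 152]


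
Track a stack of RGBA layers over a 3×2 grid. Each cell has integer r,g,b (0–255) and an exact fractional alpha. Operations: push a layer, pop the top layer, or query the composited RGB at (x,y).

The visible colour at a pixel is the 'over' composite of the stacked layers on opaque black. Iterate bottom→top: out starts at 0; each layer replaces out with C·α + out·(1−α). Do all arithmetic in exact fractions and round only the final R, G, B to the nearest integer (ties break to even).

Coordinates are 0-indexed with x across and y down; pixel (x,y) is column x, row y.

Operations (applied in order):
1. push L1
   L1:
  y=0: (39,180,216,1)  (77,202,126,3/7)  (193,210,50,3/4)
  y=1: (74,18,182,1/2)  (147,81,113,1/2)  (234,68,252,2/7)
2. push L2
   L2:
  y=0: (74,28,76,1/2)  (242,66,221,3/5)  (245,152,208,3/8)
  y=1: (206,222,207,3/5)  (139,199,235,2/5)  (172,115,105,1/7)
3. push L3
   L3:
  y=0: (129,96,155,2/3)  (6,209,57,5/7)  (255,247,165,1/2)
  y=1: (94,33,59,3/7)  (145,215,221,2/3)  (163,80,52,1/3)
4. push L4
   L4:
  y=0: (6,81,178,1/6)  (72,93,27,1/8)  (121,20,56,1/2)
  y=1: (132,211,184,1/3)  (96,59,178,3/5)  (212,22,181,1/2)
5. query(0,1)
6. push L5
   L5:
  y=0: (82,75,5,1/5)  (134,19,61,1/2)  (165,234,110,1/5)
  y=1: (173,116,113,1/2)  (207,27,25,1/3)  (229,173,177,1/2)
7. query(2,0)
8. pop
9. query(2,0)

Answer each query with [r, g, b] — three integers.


query (0,1) [L1,L2,L3,L4] — begin 0,0,0
L1 α=1/2: [37, 9, 91]
L2 α=3/5: [692/5, 684/5, 803/5]
L3 α=3/7: [4178/35, 3231/35, 4097/35]
L4 α=1/3: [12976/105, 13847/105, 4878/35]
rounded: [124, 132, 139]

query (2,0) [L1,L2,L3,L4,L5] — begin 0,0,0
after L1 α=3/4: [579/4, 315/2, 75/2]
after L2 α=3/8: [5835/32, 2487/16, 1623/16]
after L3 α=1/2: [13995/64, 6439/32, 4263/32]
after L4 α=1/2: [21739/128, 7079/64, 6055/64]
after L5 α=1/5: [27019/160, 10823/80, 1563/16]
→ [169, 135, 98]

query (2,0) [L1,L2,L3,L4] — begin 0,0,0
+L1 (α=3/4) → [579/4, 315/2, 75/2]
+L2 (α=3/8) → [5835/32, 2487/16, 1623/16]
+L3 (α=1/2) → [13995/64, 6439/32, 4263/32]
+L4 (α=1/2) → [21739/128, 7079/64, 6055/64]
= [170, 111, 95]


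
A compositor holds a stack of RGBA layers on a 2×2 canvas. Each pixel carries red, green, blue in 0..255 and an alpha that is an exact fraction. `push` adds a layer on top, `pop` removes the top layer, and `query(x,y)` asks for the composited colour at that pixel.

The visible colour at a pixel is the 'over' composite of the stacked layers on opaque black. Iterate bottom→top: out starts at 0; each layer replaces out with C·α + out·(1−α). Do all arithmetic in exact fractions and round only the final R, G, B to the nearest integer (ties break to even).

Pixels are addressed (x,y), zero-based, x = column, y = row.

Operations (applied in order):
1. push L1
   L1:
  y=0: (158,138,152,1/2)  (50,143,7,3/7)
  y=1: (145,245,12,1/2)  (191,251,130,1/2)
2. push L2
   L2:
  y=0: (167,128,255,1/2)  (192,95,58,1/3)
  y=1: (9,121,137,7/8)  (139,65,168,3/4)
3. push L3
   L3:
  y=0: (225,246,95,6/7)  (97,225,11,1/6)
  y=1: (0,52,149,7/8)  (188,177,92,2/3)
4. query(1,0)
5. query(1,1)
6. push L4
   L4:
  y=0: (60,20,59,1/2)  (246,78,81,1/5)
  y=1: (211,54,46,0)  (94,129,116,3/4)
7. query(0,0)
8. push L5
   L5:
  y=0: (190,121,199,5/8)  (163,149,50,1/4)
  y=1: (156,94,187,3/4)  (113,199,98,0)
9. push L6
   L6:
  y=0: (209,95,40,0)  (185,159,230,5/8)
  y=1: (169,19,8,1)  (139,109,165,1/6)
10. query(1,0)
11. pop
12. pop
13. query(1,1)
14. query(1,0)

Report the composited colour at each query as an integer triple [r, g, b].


query (1,0) [L1,L2,L3] — begin 0,0,0
+L1 (α=3/7) → [150/7, 429/7, 3]
+L2 (α=1/3) → [548/7, 1523/21, 64/3]
+L3 (α=1/6) → [3419/42, 6170/63, 353/18]
→ [81, 98, 20]

at x=1,y=1 over L1,L2,L3:
L1 α=1/2: [191/2, 251/2, 65]
L2 α=3/4: [1025/8, 641/8, 569/4]
L3 α=2/3: [4033/24, 3473/24, 435/4]
= [168, 145, 109]

query (0,0) [L1,L2,L3,L4] — begin 0,0,0
+L1 (α=1/2) → [79, 69, 76]
+L2 (α=1/2) → [123, 197/2, 331/2]
+L3 (α=6/7) → [1473/7, 3149/14, 1471/14]
+L4 (α=1/2) → [1893/14, 3429/28, 2297/28]
rounded: [135, 122, 82]

at x=1,y=0 over L1,L2,L3,L4,L5,L6:
+L1 (α=3/7) → [150/7, 429/7, 3]
+L2 (α=1/3) → [548/7, 1523/21, 64/3]
+L3 (α=1/6) → [3419/42, 6170/63, 353/18]
+L4 (α=1/5) → [12004/105, 29594/315, 287/9]
+L5 (α=1/4) → [17709/140, 45239/420, 437/12]
+L6 (α=5/8) → [182627/1120, 156539/1120, 5037/32]
= [163, 140, 157]

(1,1) stack=L1,L2,L3,L4; from [0,0,0]:
+L1 (α=1/2) → [191/2, 251/2, 65]
+L2 (α=3/4) → [1025/8, 641/8, 569/4]
+L3 (α=2/3) → [4033/24, 3473/24, 435/4]
+L4 (α=3/4) → [10801/96, 12761/96, 1827/16]
→ [113, 133, 114]

query (1,0) [L1,L2,L3,L4] — begin 0,0,0
after L1 α=3/7: [150/7, 429/7, 3]
after L2 α=1/3: [548/7, 1523/21, 64/3]
after L3 α=1/6: [3419/42, 6170/63, 353/18]
after L4 α=1/5: [12004/105, 29594/315, 287/9]
rounded: [114, 94, 32]


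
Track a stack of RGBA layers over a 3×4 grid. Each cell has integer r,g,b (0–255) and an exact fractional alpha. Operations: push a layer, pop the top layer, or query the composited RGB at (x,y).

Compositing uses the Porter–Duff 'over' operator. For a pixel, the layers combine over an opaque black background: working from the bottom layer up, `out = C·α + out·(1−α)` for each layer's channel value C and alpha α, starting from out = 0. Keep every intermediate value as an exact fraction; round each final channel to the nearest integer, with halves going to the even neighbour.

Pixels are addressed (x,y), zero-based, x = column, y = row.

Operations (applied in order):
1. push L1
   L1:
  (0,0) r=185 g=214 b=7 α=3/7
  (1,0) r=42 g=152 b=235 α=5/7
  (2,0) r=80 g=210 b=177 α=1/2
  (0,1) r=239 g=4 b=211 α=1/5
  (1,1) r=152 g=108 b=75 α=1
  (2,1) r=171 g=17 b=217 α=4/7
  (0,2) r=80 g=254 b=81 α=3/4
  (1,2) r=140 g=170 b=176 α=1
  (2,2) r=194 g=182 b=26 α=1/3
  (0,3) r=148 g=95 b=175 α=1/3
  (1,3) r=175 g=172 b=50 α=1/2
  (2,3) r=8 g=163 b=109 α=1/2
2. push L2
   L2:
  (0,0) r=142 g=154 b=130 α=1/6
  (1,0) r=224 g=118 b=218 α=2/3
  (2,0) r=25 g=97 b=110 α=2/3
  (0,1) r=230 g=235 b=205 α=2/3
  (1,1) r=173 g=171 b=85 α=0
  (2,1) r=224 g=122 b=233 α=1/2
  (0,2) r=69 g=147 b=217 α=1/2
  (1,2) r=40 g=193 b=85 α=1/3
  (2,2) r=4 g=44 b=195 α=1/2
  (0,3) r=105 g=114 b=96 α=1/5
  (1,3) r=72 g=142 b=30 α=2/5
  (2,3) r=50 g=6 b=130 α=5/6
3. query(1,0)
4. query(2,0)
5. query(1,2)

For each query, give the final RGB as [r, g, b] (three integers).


(1,0) stack=L1,L2; from [0,0,0]:
after L1 α=5/7: [30, 760/7, 1175/7]
after L2 α=2/3: [478/3, 804/7, 1409/7]
rounded: [159, 115, 201]

(2,0) stack=L1,L2; from [0,0,0]:
L1 α=1/2: [40, 105, 177/2]
L2 α=2/3: [30, 299/3, 617/6]
= [30, 100, 103]

at x=1,y=2 over L1,L2:
+L1 (α=1) → [140, 170, 176]
+L2 (α=1/3) → [320/3, 533/3, 437/3]
= [107, 178, 146]


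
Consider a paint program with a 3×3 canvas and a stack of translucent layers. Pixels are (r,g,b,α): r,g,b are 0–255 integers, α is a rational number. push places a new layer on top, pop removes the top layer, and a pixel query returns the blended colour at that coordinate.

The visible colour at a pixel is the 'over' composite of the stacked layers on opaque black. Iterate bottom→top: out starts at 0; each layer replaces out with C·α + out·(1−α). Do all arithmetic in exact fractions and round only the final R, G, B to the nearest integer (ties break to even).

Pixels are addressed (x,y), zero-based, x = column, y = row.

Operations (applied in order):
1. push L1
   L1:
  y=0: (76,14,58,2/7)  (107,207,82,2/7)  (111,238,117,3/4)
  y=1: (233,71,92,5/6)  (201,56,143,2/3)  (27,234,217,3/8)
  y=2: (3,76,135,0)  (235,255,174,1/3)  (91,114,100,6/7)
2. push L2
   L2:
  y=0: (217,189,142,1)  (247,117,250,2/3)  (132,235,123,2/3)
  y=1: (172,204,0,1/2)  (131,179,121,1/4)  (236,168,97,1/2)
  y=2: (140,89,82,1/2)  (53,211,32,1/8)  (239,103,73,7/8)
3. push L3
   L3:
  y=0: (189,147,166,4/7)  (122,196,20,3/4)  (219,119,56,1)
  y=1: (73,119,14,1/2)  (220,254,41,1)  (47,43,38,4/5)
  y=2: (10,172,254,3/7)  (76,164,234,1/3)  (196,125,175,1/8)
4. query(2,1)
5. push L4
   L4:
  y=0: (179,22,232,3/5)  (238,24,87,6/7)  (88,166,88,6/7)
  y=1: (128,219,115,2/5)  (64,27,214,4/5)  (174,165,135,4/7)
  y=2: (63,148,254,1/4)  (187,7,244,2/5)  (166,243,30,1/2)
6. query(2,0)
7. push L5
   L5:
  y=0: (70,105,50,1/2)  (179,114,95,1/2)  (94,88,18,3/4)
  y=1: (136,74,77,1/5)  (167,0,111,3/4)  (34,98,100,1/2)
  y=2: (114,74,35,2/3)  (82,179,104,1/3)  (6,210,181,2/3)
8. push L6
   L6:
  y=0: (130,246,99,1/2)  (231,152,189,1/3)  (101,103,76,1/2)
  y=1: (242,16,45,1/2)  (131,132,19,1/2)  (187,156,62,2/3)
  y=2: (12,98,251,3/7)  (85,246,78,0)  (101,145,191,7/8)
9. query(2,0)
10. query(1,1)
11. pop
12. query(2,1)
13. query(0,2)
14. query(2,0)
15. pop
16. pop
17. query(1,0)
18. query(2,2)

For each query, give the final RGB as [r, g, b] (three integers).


query (2,1) [L1,L2,L3] — begin 0,0,0
after L1 α=3/8: [81/8, 351/4, 651/8]
after L2 α=1/2: [1969/16, 1023/8, 1427/16]
after L3 α=4/5: [4977/80, 2399/40, 3859/80]
rounded: [62, 60, 48]

at x=2,y=0 over L1,L2,L3,L4:
+L1 (α=3/4) → [333/4, 357/2, 351/4]
+L2 (α=2/3) → [463/4, 1297/6, 445/4]
+L3 (α=1) → [219, 119, 56]
+L4 (α=6/7) → [747/7, 1115/7, 584/7]
= [107, 159, 83]

query (2,0) [L1,L2,L3,L4,L5,L6] — begin 0,0,0
+L1 (α=3/4) → [333/4, 357/2, 351/4]
+L2 (α=2/3) → [463/4, 1297/6, 445/4]
+L3 (α=1) → [219, 119, 56]
+L4 (α=6/7) → [747/7, 1115/7, 584/7]
+L5 (α=3/4) → [2721/28, 2963/28, 481/14]
+L6 (α=1/2) → [5549/56, 5847/56, 1545/28]
→ [99, 104, 55]

query (1,1) [L1,L2,L3,L4,L5,L6] — begin 0,0,0
after L1 α=2/3: [134, 112/3, 286/3]
after L2 α=1/4: [533/4, 291/4, 407/4]
after L3 α=1: [220, 254, 41]
after L4 α=4/5: [476/5, 362/5, 897/5]
after L5 α=3/4: [2981/20, 181/10, 1281/10]
after L6 α=1/2: [5601/40, 1501/20, 1471/20]
rounded: [140, 75, 74]

at x=2,y=1 over L1,L2,L3,L4,L5:
L1 α=3/8: [81/8, 351/4, 651/8]
L2 α=1/2: [1969/16, 1023/8, 1427/16]
L3 α=4/5: [4977/80, 2399/40, 3859/80]
L4 α=4/7: [70611/560, 33597/280, 54777/560]
L5 α=1/2: [89651/1120, 61037/560, 110777/1120]
rounded: [80, 109, 99]

query (0,2) [L1,L2,L3,L4,L5] — begin 0,0,0
after L1 α=0: [0, 0, 0]
after L2 α=1/2: [70, 89/2, 41]
after L3 α=3/7: [310/7, 694/7, 926/7]
after L4 α=1/4: [1371/28, 1559/14, 1139/7]
after L5 α=2/3: [2585/28, 3631/42, 543/7]
rounded: [92, 86, 78]

query (2,0) [L1,L2,L3,L4,L5] — begin 0,0,0
L1 α=3/4: [333/4, 357/2, 351/4]
L2 α=2/3: [463/4, 1297/6, 445/4]
L3 α=1: [219, 119, 56]
L4 α=6/7: [747/7, 1115/7, 584/7]
L5 α=3/4: [2721/28, 2963/28, 481/14]
rounded: [97, 106, 34]

(1,0) stack=L1,L2,L3; from [0,0,0]:
L1 α=2/7: [214/7, 414/7, 164/7]
L2 α=2/3: [1224/7, 684/7, 3664/21]
L3 α=3/4: [1893/14, 1200/7, 1231/21]
rounded: [135, 171, 59]

query (2,2) [L1,L2,L3] — begin 0,0,0
+L1 (α=6/7) → [78, 684/7, 600/7]
+L2 (α=7/8) → [1751/8, 5731/56, 4177/56]
+L3 (α=1/8) → [13825/64, 6731/64, 5577/64]
→ [216, 105, 87]
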